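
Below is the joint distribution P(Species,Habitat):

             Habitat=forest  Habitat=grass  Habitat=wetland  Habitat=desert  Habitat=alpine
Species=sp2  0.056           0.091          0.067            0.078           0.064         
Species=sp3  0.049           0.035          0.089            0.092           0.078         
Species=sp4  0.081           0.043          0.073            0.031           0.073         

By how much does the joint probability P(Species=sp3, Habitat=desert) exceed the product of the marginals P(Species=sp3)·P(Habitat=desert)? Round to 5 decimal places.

0.02306

P(Species=sp3) = 0.049 + 0.035 + 0.089 + 0.092 + 0.078 = 0.343.
P(Habitat=desert) = 0.078 + 0.092 + 0.031 = 0.201.
P(Species=sp3, Habitat=desert) − P(Species=sp3)P(Habitat=desert) = 0.092 − 0.343×0.201 = 0.02306.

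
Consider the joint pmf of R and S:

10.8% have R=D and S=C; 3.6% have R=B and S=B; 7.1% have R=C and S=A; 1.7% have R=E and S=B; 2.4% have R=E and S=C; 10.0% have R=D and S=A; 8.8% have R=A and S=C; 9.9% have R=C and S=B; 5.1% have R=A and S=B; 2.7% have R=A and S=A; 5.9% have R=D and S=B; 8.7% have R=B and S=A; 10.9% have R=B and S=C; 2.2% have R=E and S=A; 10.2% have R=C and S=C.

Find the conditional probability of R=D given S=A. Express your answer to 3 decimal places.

P(S=A) = 0.027 + 0.087 + 0.071 + 0.100 + 0.022 = 0.307.
P(R=D | S=A) = 0.100/0.307 = 0.326.

0.326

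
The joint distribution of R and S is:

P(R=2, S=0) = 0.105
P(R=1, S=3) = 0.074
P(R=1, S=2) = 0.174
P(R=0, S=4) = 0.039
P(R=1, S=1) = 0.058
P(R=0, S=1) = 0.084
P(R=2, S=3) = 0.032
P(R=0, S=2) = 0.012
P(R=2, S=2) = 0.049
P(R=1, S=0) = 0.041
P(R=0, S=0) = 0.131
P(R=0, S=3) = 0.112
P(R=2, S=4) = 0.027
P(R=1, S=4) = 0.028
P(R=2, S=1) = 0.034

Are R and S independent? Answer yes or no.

P(R=1) = 0.375 and P(S=2) = 0.235, so their product is 0.08813, but P(R=1, S=2) = 0.174. Since these differ, R and S are not independent.

no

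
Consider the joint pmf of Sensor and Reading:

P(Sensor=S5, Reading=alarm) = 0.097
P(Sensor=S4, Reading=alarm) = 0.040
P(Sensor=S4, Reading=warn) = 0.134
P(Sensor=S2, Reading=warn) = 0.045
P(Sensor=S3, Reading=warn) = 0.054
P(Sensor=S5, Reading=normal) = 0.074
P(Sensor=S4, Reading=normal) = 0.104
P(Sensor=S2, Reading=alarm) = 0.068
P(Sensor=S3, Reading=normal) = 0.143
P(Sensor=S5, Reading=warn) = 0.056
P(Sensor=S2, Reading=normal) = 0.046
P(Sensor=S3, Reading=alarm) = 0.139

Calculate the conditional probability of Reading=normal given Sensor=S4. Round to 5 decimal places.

P(Sensor=S4) = 0.104 + 0.134 + 0.040 = 0.278.
P(Reading=normal | Sensor=S4) = 0.104/0.278 = 0.37410.

0.37410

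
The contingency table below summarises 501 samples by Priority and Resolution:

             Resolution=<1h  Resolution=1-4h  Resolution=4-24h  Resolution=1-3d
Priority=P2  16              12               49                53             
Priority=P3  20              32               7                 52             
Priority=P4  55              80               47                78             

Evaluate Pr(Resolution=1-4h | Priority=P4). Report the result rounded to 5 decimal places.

0.30769

Total with Priority=P4: 55 + 80 + 47 + 78 = 260.
P(Resolution=1-4h | Priority=P4) = 80/260 = 0.30769.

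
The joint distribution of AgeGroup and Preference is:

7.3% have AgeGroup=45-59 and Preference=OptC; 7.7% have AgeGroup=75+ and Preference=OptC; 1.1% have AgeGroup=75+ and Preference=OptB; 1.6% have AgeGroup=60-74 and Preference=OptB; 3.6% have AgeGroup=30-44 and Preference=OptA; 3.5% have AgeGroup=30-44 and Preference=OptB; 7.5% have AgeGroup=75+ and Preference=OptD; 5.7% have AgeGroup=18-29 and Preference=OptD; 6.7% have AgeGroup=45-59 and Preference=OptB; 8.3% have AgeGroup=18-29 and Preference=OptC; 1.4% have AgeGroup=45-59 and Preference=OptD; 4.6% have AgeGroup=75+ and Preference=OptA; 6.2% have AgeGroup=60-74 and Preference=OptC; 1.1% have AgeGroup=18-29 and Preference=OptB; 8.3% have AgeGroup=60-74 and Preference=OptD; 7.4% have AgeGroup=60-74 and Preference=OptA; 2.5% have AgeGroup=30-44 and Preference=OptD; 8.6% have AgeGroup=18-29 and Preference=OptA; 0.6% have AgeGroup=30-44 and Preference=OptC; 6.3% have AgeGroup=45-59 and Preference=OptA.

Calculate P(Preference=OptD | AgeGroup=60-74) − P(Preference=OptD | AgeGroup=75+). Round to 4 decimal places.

-0.0057

P(AgeGroup=60-74) = 0.074 + 0.016 + 0.062 + 0.083 = 0.235; P(Preference=OptD | AgeGroup=60-74) = 0.083/0.235 = 0.35319.
P(AgeGroup=75+) = 0.046 + 0.011 + 0.077 + 0.075 = 0.209; P(Preference=OptD | AgeGroup=75+) = 0.075/0.209 = 0.35885.
Difference = -0.0057.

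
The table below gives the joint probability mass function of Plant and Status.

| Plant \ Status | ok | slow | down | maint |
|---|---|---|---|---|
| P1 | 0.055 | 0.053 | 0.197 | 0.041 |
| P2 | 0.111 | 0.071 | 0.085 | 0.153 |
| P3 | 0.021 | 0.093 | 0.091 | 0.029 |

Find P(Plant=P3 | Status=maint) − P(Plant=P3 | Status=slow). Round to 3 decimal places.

-0.299

P(Status=maint) = 0.041 + 0.153 + 0.029 = 0.223; P(Plant=P3 | Status=maint) = 0.029/0.223 = 0.1300.
P(Status=slow) = 0.053 + 0.071 + 0.093 = 0.217; P(Plant=P3 | Status=slow) = 0.093/0.217 = 0.4286.
Difference = -0.299.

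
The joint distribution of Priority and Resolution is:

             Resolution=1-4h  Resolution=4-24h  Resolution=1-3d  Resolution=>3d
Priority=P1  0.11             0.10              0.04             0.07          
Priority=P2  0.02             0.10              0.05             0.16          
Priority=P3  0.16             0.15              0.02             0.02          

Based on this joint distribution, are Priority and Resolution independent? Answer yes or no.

no

P(Priority=P2) = 0.33 and P(Resolution=>3d) = 0.25, so their product is 0.0825, but P(Priority=P2, Resolution=>3d) = 0.16. Since these differ, Priority and Resolution are not independent.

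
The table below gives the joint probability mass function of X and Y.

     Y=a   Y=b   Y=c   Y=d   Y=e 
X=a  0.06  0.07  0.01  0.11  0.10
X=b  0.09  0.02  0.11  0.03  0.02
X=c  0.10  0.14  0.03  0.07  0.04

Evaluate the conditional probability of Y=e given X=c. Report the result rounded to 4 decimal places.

P(X=c) = 0.10 + 0.14 + 0.03 + 0.07 + 0.04 = 0.38.
P(Y=e | X=c) = 0.04/0.38 = 0.1053.

0.1053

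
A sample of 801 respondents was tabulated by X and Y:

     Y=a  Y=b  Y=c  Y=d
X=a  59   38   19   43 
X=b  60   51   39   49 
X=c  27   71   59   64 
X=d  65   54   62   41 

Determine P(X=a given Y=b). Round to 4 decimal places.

Total with Y=b: 38 + 51 + 71 + 54 = 214.
P(X=a | Y=b) = 38/214 = 0.1776.

0.1776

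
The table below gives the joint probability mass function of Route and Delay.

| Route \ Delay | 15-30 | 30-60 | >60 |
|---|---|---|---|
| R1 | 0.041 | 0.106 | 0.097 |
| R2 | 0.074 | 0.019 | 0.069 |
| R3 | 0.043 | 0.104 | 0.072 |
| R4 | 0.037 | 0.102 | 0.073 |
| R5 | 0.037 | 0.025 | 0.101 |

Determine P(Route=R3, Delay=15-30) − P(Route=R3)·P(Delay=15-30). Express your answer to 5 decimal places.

P(Route=R3) = 0.043 + 0.104 + 0.072 = 0.219.
P(Delay=15-30) = 0.041 + 0.074 + 0.043 + 0.037 + 0.037 = 0.232.
P(Route=R3, Delay=15-30) − P(Route=R3)P(Delay=15-30) = 0.043 − 0.219×0.232 = -0.00781.

-0.00781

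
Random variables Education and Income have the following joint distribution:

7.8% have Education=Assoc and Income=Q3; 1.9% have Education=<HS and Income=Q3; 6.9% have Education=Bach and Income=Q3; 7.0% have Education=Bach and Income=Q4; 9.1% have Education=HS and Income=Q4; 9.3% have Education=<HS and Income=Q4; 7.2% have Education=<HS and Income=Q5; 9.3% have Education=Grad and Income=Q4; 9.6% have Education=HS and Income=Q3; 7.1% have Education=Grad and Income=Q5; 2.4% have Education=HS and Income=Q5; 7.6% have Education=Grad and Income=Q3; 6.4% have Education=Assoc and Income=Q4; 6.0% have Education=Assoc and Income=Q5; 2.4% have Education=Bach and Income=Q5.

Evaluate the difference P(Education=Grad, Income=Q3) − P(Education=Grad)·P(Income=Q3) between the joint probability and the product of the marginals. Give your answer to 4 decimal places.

P(Education=Grad) = 0.076 + 0.093 + 0.071 = 0.240.
P(Income=Q3) = 0.019 + 0.096 + 0.078 + 0.069 + 0.076 = 0.338.
P(Education=Grad, Income=Q3) − P(Education=Grad)P(Income=Q3) = 0.076 − 0.240×0.338 = -0.0051.

-0.0051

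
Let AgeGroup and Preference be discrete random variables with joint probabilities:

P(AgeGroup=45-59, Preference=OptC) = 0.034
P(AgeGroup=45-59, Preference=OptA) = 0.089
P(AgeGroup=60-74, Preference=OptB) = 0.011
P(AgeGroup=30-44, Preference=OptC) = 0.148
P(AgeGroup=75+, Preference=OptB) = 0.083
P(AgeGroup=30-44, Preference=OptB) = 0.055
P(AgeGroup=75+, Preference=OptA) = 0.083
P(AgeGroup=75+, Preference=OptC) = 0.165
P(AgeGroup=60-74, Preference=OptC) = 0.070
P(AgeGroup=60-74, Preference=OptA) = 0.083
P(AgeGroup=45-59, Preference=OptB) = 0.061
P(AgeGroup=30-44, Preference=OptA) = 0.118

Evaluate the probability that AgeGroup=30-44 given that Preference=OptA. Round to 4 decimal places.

P(Preference=OptA) = 0.118 + 0.089 + 0.083 + 0.083 = 0.373.
P(AgeGroup=30-44 | Preference=OptA) = 0.118/0.373 = 0.3164.

0.3164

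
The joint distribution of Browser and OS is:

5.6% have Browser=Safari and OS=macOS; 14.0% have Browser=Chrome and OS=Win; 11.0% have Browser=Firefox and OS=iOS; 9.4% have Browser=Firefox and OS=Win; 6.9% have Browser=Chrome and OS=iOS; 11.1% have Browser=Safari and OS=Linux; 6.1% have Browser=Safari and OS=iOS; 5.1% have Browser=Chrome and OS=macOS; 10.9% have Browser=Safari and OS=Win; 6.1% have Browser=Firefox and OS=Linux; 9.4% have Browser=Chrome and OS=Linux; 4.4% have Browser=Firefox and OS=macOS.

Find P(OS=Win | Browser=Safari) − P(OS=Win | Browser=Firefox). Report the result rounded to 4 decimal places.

0.0192

P(Browser=Safari) = 0.109 + 0.056 + 0.111 + 0.061 = 0.337; P(OS=Win | Browser=Safari) = 0.109/0.337 = 0.32344.
P(Browser=Firefox) = 0.094 + 0.044 + 0.061 + 0.110 = 0.309; P(OS=Win | Browser=Firefox) = 0.094/0.309 = 0.30421.
Difference = 0.0192.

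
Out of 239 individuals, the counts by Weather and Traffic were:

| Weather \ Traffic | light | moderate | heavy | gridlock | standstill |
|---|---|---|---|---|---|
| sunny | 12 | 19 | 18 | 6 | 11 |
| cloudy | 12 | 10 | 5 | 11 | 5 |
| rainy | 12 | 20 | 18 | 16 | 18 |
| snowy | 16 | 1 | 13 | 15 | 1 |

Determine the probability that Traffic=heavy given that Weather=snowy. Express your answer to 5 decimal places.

Total with Weather=snowy: 16 + 1 + 13 + 15 + 1 = 46.
P(Traffic=heavy | Weather=snowy) = 13/46 = 0.28261.

0.28261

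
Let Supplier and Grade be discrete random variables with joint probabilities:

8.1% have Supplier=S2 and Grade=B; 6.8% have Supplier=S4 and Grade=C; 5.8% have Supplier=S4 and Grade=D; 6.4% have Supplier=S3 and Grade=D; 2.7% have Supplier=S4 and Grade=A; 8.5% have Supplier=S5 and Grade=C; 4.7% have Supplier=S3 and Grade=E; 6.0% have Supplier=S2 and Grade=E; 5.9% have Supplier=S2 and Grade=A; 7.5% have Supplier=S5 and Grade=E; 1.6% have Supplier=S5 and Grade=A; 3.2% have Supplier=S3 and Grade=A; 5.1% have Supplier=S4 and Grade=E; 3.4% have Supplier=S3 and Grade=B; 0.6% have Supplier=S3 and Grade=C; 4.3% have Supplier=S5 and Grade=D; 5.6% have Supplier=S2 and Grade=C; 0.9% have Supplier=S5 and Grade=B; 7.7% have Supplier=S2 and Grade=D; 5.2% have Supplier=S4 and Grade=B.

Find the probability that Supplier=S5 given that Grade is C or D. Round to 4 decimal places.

0.2801

P(Grade=C) = 0.056 + 0.006 + 0.068 + 0.085 = 0.215.
P(Grade=D) = 0.077 + 0.064 + 0.058 + 0.043 = 0.242.
P(Grade ∈ {C, D}) = 0.215 + 0.242 = 0.457; P(Supplier=S5, Grade ∈ {C, D}) = 0.085 + 0.043 = 0.128.
P(Supplier=S5 | Grade ∈ {C, D}) = 0.128/0.457 = 0.2801.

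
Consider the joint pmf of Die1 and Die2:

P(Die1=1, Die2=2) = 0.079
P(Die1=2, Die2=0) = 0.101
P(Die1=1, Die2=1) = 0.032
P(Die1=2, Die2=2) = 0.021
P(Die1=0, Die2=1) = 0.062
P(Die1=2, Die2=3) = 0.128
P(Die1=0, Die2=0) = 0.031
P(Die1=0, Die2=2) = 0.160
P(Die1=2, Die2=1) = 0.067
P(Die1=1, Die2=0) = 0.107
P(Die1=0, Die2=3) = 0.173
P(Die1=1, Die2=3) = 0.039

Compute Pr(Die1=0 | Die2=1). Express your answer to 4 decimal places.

P(Die2=1) = 0.062 + 0.032 + 0.067 = 0.161.
P(Die1=0 | Die2=1) = 0.062/0.161 = 0.3851.

0.3851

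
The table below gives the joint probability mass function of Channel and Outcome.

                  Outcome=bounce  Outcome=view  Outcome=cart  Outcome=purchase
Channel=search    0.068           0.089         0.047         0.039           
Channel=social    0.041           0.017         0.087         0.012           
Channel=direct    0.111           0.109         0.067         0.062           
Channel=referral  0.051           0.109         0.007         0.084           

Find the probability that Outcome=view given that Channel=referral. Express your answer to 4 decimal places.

0.4343

P(Channel=referral) = 0.051 + 0.109 + 0.007 + 0.084 = 0.251.
P(Outcome=view | Channel=referral) = 0.109/0.251 = 0.4343.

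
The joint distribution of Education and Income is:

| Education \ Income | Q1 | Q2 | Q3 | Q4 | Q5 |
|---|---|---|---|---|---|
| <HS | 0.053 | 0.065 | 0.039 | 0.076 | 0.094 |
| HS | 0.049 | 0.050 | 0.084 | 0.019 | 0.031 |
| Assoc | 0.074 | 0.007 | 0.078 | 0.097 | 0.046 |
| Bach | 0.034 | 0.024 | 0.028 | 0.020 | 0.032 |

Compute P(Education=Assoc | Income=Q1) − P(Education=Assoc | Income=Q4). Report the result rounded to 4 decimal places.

-0.1052

P(Income=Q1) = 0.053 + 0.049 + 0.074 + 0.034 = 0.210; P(Education=Assoc | Income=Q1) = 0.074/0.210 = 0.35238.
P(Income=Q4) = 0.076 + 0.019 + 0.097 + 0.020 = 0.212; P(Education=Assoc | Income=Q4) = 0.097/0.212 = 0.45755.
Difference = -0.1052.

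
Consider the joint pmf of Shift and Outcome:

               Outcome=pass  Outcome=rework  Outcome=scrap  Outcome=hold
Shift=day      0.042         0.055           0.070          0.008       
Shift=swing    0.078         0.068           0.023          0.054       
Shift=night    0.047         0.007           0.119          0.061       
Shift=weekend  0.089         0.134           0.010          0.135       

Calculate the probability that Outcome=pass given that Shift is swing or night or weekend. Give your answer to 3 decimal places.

P(Shift=swing) = 0.078 + 0.068 + 0.023 + 0.054 = 0.223.
P(Shift=night) = 0.047 + 0.007 + 0.119 + 0.061 = 0.234.
P(Shift=weekend) = 0.089 + 0.134 + 0.010 + 0.135 = 0.368.
P(Shift ∈ {swing, night, weekend}) = 0.223 + 0.234 + 0.368 = 0.825; P(Outcome=pass, Shift ∈ {swing, night, weekend}) = 0.078 + 0.047 + 0.089 = 0.214.
P(Outcome=pass | Shift ∈ {swing, night, weekend}) = 0.214/0.825 = 0.259.

0.259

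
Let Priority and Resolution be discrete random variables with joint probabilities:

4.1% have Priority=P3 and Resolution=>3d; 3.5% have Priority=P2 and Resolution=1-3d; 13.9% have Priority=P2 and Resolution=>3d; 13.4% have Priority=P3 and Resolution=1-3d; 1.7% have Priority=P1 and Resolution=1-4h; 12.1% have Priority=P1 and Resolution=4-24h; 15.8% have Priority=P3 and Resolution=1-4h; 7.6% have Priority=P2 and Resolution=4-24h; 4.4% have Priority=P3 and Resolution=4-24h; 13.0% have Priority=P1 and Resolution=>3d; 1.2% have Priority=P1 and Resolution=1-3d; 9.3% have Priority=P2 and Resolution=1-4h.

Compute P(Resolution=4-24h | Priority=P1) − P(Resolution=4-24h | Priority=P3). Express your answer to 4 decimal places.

P(Priority=P1) = 0.017 + 0.121 + 0.012 + 0.130 = 0.280; P(Resolution=4-24h | Priority=P1) = 0.121/0.280 = 0.43214.
P(Priority=P3) = 0.158 + 0.044 + 0.134 + 0.041 = 0.377; P(Resolution=4-24h | Priority=P3) = 0.044/0.377 = 0.11671.
Difference = 0.3154.

0.3154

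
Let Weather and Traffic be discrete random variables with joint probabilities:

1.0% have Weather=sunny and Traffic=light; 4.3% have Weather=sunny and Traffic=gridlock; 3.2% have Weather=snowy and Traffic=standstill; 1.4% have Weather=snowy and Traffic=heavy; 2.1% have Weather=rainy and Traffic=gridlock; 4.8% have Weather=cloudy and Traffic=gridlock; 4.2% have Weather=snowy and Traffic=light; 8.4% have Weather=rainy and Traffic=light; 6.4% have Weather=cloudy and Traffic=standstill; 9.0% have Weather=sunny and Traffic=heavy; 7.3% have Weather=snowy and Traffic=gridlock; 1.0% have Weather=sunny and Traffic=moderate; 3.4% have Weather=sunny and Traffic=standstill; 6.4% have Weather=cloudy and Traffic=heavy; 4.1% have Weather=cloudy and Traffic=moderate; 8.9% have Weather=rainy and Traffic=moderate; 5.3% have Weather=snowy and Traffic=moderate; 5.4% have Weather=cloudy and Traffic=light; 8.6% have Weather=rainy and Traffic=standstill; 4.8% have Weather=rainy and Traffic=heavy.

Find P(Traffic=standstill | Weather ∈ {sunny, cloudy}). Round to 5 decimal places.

0.21397

P(Weather=sunny) = 0.010 + 0.010 + 0.090 + 0.043 + 0.034 = 0.187.
P(Weather=cloudy) = 0.054 + 0.041 + 0.064 + 0.048 + 0.064 = 0.271.
P(Weather ∈ {sunny, cloudy}) = 0.187 + 0.271 = 0.458; P(Traffic=standstill, Weather ∈ {sunny, cloudy}) = 0.034 + 0.064 = 0.098.
P(Traffic=standstill | Weather ∈ {sunny, cloudy}) = 0.098/0.458 = 0.21397.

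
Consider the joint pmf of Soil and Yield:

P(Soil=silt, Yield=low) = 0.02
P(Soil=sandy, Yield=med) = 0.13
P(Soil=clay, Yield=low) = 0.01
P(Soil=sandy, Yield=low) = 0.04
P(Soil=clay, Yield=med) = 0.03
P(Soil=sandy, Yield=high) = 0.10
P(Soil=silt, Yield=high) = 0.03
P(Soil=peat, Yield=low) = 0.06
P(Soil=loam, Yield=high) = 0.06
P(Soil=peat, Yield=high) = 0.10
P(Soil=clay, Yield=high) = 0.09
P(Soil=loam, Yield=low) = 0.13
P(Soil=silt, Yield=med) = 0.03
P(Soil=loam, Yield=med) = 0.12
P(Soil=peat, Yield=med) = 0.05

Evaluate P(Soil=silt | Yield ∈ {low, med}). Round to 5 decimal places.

0.08065

P(Yield=low) = 0.04 + 0.13 + 0.01 + 0.02 + 0.06 = 0.26.
P(Yield=med) = 0.13 + 0.12 + 0.03 + 0.03 + 0.05 = 0.36.
P(Yield ∈ {low, med}) = 0.26 + 0.36 = 0.62; P(Soil=silt, Yield ∈ {low, med}) = 0.02 + 0.03 = 0.05.
P(Soil=silt | Yield ∈ {low, med}) = 0.05/0.62 = 0.08065.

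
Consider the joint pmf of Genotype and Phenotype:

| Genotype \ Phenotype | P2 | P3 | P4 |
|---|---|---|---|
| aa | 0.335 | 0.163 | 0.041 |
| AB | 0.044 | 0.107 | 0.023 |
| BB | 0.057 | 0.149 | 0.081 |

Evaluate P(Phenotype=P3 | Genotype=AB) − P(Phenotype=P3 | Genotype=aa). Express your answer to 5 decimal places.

P(Genotype=AB) = 0.044 + 0.107 + 0.023 = 0.174; P(Phenotype=P3 | Genotype=AB) = 0.107/0.174 = 0.614943.
P(Genotype=aa) = 0.335 + 0.163 + 0.041 = 0.539; P(Phenotype=P3 | Genotype=aa) = 0.163/0.539 = 0.302412.
Difference = 0.31253.

0.31253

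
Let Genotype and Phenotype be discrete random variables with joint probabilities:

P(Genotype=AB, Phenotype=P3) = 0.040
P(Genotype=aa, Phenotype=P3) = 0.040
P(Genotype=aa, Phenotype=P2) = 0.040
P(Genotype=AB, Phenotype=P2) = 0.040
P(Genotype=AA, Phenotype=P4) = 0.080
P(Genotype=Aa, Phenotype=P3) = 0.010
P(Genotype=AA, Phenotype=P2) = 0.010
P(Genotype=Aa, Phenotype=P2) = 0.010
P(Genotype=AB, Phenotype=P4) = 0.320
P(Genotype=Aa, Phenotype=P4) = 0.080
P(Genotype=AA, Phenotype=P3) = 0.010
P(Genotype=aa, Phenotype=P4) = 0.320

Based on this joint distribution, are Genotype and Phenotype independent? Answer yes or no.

yes

Every cell satisfies P(Genotype,Phenotype) = P(Genotype)·P(Phenotype). For instance P(Genotype=Aa) = 0.100, P(Phenotype=P2) = 0.100, and 0.100×0.100 = 0.010 matches the joint entry. So Genotype and Phenotype are independent.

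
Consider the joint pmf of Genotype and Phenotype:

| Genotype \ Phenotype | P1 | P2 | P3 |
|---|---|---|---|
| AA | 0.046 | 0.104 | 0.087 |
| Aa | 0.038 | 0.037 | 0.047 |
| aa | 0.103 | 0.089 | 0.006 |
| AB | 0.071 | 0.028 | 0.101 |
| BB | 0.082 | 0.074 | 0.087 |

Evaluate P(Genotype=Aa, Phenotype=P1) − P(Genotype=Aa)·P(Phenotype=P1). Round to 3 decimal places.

P(Genotype=Aa) = 0.038 + 0.037 + 0.047 = 0.122.
P(Phenotype=P1) = 0.046 + 0.038 + 0.103 + 0.071 + 0.082 = 0.340.
P(Genotype=Aa, Phenotype=P1) − P(Genotype=Aa)P(Phenotype=P1) = 0.038 − 0.122×0.340 = -0.003.

-0.003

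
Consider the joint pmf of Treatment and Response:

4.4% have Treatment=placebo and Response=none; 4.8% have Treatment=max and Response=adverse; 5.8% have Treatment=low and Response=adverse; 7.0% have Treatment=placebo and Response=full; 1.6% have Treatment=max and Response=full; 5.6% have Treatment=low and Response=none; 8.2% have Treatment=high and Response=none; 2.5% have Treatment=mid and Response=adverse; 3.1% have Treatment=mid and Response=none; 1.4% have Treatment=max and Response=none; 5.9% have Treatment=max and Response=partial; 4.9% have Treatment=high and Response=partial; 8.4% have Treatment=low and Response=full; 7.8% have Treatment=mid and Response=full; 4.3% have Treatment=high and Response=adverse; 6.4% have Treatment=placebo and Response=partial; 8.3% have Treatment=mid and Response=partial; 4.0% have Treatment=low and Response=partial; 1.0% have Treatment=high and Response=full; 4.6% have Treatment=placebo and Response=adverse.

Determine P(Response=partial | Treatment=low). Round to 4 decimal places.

0.1681

P(Treatment=low) = 0.056 + 0.040 + 0.084 + 0.058 = 0.238.
P(Response=partial | Treatment=low) = 0.040/0.238 = 0.1681.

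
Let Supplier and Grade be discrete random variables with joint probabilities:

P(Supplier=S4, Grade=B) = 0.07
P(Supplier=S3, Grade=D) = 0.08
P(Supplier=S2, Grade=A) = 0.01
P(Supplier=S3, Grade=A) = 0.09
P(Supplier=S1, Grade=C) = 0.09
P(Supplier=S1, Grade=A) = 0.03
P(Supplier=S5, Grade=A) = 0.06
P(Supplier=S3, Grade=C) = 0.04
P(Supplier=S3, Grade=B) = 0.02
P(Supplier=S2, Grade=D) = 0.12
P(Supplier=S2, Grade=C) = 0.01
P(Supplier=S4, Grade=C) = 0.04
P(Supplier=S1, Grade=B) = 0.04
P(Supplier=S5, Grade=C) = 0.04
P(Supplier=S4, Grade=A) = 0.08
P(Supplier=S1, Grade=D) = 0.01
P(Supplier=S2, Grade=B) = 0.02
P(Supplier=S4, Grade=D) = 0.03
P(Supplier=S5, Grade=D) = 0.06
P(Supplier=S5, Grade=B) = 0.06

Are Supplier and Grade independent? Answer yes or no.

no

P(Supplier=S2) = 0.16 and P(Grade=D) = 0.30, so their product is 0.0480, but P(Supplier=S2, Grade=D) = 0.12. Since these differ, Supplier and Grade are not independent.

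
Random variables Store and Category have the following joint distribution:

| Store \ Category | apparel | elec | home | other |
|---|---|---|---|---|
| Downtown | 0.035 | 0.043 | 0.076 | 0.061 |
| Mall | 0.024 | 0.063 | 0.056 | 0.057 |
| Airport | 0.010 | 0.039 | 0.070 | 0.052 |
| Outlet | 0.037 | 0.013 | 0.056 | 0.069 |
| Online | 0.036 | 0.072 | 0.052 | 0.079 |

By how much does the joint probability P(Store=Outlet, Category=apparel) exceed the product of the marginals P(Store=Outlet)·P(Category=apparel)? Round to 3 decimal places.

P(Store=Outlet) = 0.037 + 0.013 + 0.056 + 0.069 = 0.175.
P(Category=apparel) = 0.035 + 0.024 + 0.010 + 0.037 + 0.036 = 0.142.
P(Store=Outlet, Category=apparel) − P(Store=Outlet)P(Category=apparel) = 0.037 − 0.175×0.142 = 0.012.

0.012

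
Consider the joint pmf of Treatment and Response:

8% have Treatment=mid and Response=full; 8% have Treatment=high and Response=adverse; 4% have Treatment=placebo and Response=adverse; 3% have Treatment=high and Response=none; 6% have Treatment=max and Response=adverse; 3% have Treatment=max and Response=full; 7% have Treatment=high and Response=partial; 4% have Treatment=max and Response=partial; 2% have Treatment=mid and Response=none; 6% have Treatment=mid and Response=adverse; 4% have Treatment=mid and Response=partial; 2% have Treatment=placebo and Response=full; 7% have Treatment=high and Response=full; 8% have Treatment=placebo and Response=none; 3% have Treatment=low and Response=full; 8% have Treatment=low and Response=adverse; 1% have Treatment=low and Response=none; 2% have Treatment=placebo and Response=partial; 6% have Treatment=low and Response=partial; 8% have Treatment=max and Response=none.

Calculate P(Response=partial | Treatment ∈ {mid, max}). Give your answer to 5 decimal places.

P(Treatment=mid) = 0.02 + 0.04 + 0.08 + 0.06 = 0.20.
P(Treatment=max) = 0.08 + 0.04 + 0.03 + 0.06 = 0.21.
P(Treatment ∈ {mid, max}) = 0.20 + 0.21 = 0.41; P(Response=partial, Treatment ∈ {mid, max}) = 0.04 + 0.04 = 0.08.
P(Response=partial | Treatment ∈ {mid, max}) = 0.08/0.41 = 0.19512.

0.19512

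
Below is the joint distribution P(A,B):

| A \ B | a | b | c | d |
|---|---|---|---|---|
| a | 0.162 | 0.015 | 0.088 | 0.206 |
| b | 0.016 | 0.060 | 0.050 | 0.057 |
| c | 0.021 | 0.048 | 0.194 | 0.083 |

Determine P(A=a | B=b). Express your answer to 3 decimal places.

0.122

P(B=b) = 0.015 + 0.060 + 0.048 = 0.123.
P(A=a | B=b) = 0.015/0.123 = 0.122.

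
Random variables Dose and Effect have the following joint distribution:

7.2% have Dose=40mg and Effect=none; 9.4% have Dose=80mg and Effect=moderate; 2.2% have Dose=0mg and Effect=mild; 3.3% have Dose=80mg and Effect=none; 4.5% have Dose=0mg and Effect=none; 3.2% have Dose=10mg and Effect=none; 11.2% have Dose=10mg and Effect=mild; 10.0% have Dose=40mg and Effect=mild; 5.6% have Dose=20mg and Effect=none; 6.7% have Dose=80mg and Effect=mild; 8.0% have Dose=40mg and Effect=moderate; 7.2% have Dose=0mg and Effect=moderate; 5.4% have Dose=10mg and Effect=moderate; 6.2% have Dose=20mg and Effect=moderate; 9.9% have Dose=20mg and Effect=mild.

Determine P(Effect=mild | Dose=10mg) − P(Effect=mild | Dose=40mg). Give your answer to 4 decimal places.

0.1688

P(Dose=10mg) = 0.032 + 0.112 + 0.054 = 0.198; P(Effect=mild | Dose=10mg) = 0.112/0.198 = 0.56566.
P(Dose=40mg) = 0.072 + 0.100 + 0.080 = 0.252; P(Effect=mild | Dose=40mg) = 0.100/0.252 = 0.39683.
Difference = 0.1688.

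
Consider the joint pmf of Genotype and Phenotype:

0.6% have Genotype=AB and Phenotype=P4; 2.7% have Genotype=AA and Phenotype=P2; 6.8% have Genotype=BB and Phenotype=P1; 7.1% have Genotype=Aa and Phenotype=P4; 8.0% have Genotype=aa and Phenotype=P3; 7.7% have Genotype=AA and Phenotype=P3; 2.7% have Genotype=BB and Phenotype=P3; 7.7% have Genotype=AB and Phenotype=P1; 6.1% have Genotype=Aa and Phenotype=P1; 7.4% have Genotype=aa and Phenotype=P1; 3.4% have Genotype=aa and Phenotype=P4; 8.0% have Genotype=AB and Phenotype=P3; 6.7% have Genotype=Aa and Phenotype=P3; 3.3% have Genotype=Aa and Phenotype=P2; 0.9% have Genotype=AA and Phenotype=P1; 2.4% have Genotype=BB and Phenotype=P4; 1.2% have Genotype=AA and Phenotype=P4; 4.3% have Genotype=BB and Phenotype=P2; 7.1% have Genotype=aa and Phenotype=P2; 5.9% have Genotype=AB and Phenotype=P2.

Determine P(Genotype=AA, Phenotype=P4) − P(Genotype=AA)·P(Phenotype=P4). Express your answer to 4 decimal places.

-0.0064

P(Genotype=AA) = 0.009 + 0.027 + 0.077 + 0.012 = 0.125.
P(Phenotype=P4) = 0.012 + 0.071 + 0.034 + 0.006 + 0.024 = 0.147.
P(Genotype=AA, Phenotype=P4) − P(Genotype=AA)P(Phenotype=P4) = 0.012 − 0.125×0.147 = -0.0064.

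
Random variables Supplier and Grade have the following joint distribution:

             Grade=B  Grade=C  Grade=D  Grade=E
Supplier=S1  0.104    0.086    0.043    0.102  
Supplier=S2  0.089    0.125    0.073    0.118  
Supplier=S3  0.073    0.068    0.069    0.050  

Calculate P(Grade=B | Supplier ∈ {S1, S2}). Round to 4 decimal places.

0.2608

P(Supplier=S1) = 0.104 + 0.086 + 0.043 + 0.102 = 0.335.
P(Supplier=S2) = 0.089 + 0.125 + 0.073 + 0.118 = 0.405.
P(Supplier ∈ {S1, S2}) = 0.335 + 0.405 = 0.740; P(Grade=B, Supplier ∈ {S1, S2}) = 0.104 + 0.089 = 0.193.
P(Grade=B | Supplier ∈ {S1, S2}) = 0.193/0.740 = 0.2608.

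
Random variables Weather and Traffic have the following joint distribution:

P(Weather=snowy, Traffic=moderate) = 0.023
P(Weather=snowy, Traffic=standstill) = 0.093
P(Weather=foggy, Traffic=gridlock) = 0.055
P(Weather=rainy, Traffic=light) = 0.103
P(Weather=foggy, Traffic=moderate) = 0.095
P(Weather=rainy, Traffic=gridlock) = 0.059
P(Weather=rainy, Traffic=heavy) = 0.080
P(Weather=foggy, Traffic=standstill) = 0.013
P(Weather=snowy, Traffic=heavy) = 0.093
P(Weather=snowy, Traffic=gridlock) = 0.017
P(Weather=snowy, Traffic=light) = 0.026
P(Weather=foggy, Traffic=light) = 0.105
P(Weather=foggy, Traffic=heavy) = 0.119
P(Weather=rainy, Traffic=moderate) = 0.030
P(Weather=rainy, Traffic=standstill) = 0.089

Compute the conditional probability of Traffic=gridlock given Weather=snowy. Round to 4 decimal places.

P(Weather=snowy) = 0.026 + 0.023 + 0.093 + 0.017 + 0.093 = 0.252.
P(Traffic=gridlock | Weather=snowy) = 0.017/0.252 = 0.0675.

0.0675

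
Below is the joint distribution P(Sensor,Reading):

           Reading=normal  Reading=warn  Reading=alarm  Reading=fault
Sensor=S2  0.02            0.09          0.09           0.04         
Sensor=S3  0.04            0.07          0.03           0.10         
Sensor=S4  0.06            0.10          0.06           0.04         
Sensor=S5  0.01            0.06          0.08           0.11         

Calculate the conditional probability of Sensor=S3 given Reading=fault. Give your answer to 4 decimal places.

0.3448

P(Reading=fault) = 0.04 + 0.10 + 0.04 + 0.11 = 0.29.
P(Sensor=S3 | Reading=fault) = 0.10/0.29 = 0.3448.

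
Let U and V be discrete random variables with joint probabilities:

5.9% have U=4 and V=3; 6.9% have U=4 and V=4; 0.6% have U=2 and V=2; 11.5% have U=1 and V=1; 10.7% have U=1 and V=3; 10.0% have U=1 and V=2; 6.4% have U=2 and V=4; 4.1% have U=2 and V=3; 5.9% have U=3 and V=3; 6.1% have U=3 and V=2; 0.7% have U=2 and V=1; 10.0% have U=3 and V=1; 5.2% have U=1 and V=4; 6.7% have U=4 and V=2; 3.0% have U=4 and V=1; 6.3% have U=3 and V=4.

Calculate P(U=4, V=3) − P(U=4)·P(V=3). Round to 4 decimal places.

P(U=4) = 0.030 + 0.067 + 0.059 + 0.069 = 0.225.
P(V=3) = 0.107 + 0.041 + 0.059 + 0.059 = 0.266.
P(U=4, V=3) − P(U=4)P(V=3) = 0.059 − 0.225×0.266 = -0.0009.

-0.0009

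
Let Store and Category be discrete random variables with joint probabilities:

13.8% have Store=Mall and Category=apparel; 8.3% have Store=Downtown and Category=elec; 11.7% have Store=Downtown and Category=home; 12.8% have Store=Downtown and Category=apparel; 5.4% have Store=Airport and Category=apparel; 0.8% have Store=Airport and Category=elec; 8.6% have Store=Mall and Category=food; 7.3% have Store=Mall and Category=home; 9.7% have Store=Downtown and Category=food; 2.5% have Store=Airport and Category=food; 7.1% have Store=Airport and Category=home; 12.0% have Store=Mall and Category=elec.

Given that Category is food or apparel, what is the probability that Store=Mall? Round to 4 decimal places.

0.4242

P(Category=food) = 0.097 + 0.086 + 0.025 = 0.208.
P(Category=apparel) = 0.128 + 0.138 + 0.054 = 0.320.
P(Category ∈ {food, apparel}) = 0.208 + 0.320 = 0.528; P(Store=Mall, Category ∈ {food, apparel}) = 0.086 + 0.138 = 0.224.
P(Store=Mall | Category ∈ {food, apparel}) = 0.224/0.528 = 0.4242.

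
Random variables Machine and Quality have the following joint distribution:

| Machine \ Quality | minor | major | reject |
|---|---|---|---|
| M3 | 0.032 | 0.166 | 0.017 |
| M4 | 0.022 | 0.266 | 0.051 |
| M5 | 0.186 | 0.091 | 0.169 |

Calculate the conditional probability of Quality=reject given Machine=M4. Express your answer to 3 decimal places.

0.150

P(Machine=M4) = 0.022 + 0.266 + 0.051 = 0.339.
P(Quality=reject | Machine=M4) = 0.051/0.339 = 0.150.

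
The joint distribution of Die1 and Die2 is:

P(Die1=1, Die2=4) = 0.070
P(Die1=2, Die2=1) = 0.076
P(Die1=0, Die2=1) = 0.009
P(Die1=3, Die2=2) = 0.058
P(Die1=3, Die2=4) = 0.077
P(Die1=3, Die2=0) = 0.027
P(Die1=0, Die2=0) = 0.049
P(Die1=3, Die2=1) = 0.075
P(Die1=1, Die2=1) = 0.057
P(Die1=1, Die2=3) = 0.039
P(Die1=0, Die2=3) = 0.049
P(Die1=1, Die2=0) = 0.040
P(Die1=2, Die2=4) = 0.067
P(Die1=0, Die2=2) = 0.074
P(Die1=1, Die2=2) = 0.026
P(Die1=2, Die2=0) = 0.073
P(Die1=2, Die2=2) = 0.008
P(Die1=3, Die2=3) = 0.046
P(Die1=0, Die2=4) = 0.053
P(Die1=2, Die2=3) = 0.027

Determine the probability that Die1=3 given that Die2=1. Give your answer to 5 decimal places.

P(Die2=1) = 0.009 + 0.057 + 0.076 + 0.075 = 0.217.
P(Die1=3 | Die2=1) = 0.075/0.217 = 0.34562.

0.34562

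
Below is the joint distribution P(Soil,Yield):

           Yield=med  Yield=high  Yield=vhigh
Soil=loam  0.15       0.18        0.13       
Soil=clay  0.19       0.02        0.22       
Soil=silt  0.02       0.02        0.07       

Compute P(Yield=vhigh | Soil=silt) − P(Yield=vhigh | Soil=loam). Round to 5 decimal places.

0.35375

P(Soil=silt) = 0.02 + 0.02 + 0.07 = 0.11; P(Yield=vhigh | Soil=silt) = 0.07/0.11 = 0.636364.
P(Soil=loam) = 0.15 + 0.18 + 0.13 = 0.46; P(Yield=vhigh | Soil=loam) = 0.13/0.46 = 0.282609.
Difference = 0.35375.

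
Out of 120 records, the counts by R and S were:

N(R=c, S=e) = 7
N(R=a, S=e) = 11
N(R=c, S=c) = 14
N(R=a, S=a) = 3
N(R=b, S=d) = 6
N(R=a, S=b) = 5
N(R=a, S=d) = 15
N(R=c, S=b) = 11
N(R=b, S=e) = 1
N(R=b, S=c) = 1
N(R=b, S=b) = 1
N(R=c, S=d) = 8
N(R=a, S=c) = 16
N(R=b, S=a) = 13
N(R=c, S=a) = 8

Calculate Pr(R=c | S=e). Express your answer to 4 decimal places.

Total with S=e: 11 + 1 + 7 = 19.
P(R=c | S=e) = 7/19 = 0.3684.

0.3684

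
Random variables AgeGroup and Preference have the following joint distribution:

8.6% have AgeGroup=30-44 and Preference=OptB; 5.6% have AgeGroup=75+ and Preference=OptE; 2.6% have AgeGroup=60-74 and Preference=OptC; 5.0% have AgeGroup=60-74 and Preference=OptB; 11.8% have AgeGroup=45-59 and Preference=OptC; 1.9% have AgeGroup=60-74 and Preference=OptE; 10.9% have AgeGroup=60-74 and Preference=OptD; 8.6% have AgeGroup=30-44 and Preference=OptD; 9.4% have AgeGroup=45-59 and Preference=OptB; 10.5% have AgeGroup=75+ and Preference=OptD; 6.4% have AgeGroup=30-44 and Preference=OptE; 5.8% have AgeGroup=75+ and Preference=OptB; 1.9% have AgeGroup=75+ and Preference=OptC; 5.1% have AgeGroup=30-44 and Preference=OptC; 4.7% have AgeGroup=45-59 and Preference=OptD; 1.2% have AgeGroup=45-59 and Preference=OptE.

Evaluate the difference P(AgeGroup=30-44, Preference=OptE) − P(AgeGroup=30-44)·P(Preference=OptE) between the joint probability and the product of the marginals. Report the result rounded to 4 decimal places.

P(AgeGroup=30-44) = 0.086 + 0.051 + 0.086 + 0.064 = 0.287.
P(Preference=OptE) = 0.064 + 0.012 + 0.019 + 0.056 = 0.151.
P(AgeGroup=30-44, Preference=OptE) − P(AgeGroup=30-44)P(Preference=OptE) = 0.064 − 0.287×0.151 = 0.0207.

0.0207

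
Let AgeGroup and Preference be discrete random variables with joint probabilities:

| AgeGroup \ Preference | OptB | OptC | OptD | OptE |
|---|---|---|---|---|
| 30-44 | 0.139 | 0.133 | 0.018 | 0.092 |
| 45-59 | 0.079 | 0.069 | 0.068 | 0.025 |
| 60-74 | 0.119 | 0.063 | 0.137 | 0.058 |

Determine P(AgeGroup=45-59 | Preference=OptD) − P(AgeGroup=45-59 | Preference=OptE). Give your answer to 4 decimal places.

P(Preference=OptD) = 0.018 + 0.068 + 0.137 = 0.223; P(AgeGroup=45-59 | Preference=OptD) = 0.068/0.223 = 0.30493.
P(Preference=OptE) = 0.092 + 0.025 + 0.058 = 0.175; P(AgeGroup=45-59 | Preference=OptE) = 0.025/0.175 = 0.14286.
Difference = 0.1621.

0.1621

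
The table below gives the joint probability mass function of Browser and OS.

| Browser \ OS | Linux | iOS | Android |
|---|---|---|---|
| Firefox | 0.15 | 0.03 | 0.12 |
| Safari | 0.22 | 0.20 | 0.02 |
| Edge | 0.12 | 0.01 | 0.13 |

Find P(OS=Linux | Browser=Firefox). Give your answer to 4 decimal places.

0.5000

P(Browser=Firefox) = 0.15 + 0.03 + 0.12 = 0.30.
P(OS=Linux | Browser=Firefox) = 0.15/0.30 = 0.5000.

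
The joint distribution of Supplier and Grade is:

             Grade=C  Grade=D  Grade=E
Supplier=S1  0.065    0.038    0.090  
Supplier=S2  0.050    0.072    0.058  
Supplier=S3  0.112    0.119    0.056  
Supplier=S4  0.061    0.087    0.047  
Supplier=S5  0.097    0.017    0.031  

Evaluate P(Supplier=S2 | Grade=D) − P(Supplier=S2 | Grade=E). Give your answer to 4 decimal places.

P(Grade=D) = 0.038 + 0.072 + 0.119 + 0.087 + 0.017 = 0.333; P(Supplier=S2 | Grade=D) = 0.072/0.333 = 0.21622.
P(Grade=E) = 0.090 + 0.058 + 0.056 + 0.047 + 0.031 = 0.282; P(Supplier=S2 | Grade=E) = 0.058/0.282 = 0.20567.
Difference = 0.0105.

0.0105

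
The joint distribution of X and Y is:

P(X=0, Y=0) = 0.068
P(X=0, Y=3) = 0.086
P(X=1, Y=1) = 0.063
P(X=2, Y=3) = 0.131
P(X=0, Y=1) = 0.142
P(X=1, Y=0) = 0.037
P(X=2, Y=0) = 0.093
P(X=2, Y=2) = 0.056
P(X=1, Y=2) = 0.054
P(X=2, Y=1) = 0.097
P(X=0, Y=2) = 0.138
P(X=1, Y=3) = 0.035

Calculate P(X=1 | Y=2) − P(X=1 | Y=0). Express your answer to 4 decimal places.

0.0309

P(Y=2) = 0.138 + 0.054 + 0.056 = 0.248; P(X=1 | Y=2) = 0.054/0.248 = 0.21774.
P(Y=0) = 0.068 + 0.037 + 0.093 = 0.198; P(X=1 | Y=0) = 0.037/0.198 = 0.18687.
Difference = 0.0309.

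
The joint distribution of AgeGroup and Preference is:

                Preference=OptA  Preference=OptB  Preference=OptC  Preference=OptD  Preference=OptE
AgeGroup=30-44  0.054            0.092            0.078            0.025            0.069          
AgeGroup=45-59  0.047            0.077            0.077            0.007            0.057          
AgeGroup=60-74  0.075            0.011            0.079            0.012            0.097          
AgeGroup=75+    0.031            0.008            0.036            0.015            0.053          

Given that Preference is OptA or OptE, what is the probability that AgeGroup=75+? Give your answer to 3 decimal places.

0.174

P(Preference=OptA) = 0.054 + 0.047 + 0.075 + 0.031 = 0.207.
P(Preference=OptE) = 0.069 + 0.057 + 0.097 + 0.053 = 0.276.
P(Preference ∈ {OptA, OptE}) = 0.207 + 0.276 = 0.483; P(AgeGroup=75+, Preference ∈ {OptA, OptE}) = 0.031 + 0.053 = 0.084.
P(AgeGroup=75+ | Preference ∈ {OptA, OptE}) = 0.084/0.483 = 0.174.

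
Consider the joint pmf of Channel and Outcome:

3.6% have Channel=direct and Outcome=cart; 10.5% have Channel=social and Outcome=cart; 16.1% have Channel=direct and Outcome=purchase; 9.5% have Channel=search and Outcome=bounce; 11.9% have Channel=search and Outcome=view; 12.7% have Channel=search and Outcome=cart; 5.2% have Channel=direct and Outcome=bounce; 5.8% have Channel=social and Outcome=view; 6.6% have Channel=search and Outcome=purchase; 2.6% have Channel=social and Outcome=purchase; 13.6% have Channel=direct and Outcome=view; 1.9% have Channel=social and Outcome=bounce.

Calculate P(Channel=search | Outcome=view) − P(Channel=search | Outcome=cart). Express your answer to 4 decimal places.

P(Outcome=view) = 0.119 + 0.058 + 0.136 = 0.313; P(Channel=search | Outcome=view) = 0.119/0.313 = 0.38019.
P(Outcome=cart) = 0.127 + 0.105 + 0.036 = 0.268; P(Channel=search | Outcome=cart) = 0.127/0.268 = 0.47388.
Difference = -0.0937.

-0.0937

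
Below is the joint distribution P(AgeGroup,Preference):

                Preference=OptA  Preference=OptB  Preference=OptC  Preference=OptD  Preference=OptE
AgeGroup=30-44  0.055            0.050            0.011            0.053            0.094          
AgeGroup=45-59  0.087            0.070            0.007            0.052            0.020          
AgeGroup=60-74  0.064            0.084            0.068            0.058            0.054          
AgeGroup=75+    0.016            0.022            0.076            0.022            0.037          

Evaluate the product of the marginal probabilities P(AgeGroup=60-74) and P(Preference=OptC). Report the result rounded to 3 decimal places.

0.053

P(AgeGroup=60-74) = 0.064 + 0.084 + 0.068 + 0.058 + 0.054 = 0.328.
P(Preference=OptC) = 0.011 + 0.007 + 0.068 + 0.076 = 0.162.
Product: 0.328 × 0.162 = 0.053.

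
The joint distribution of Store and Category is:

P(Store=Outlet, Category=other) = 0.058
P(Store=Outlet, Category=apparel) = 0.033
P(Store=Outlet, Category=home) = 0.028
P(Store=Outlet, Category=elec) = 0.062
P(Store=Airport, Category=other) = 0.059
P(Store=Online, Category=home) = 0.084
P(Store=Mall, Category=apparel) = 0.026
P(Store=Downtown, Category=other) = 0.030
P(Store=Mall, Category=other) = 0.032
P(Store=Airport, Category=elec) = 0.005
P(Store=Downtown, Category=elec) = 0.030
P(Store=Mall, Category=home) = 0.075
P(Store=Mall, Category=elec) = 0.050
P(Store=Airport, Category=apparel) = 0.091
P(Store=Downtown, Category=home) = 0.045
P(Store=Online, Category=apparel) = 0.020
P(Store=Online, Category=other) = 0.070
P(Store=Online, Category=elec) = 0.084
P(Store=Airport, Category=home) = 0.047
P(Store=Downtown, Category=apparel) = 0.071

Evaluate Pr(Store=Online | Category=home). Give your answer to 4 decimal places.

P(Category=home) = 0.045 + 0.075 + 0.047 + 0.028 + 0.084 = 0.279.
P(Store=Online | Category=home) = 0.084/0.279 = 0.3011.

0.3011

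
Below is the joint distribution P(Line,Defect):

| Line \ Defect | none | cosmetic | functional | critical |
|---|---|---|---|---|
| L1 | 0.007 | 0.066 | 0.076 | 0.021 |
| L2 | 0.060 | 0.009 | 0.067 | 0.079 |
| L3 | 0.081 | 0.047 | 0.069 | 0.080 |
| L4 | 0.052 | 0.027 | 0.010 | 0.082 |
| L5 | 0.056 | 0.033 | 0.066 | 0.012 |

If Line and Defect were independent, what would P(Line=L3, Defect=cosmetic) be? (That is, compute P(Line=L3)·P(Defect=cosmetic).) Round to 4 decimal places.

P(Line=L3) = 0.081 + 0.047 + 0.069 + 0.080 = 0.277.
P(Defect=cosmetic) = 0.066 + 0.009 + 0.047 + 0.027 + 0.033 = 0.182.
Product: 0.277 × 0.182 = 0.0504.

0.0504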